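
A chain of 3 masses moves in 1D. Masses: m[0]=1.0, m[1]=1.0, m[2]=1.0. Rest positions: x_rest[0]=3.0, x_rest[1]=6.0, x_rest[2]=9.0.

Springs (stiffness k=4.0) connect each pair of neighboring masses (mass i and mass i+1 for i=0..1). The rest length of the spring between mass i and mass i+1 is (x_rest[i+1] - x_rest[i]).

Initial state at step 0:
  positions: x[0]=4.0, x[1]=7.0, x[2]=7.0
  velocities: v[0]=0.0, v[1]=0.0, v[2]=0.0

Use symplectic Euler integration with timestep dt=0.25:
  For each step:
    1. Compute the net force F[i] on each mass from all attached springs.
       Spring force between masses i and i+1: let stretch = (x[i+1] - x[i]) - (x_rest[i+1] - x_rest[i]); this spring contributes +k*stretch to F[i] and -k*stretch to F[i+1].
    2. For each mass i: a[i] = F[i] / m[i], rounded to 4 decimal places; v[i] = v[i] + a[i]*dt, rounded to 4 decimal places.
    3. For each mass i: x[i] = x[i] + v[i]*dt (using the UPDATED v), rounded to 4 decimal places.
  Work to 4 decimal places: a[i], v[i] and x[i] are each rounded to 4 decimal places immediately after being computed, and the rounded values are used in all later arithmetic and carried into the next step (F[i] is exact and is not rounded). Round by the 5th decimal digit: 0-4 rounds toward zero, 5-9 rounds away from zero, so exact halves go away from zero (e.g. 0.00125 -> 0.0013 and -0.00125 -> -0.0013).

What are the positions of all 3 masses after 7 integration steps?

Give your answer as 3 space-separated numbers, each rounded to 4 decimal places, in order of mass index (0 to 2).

Answer: 1.2623 7.0065 9.7315

Derivation:
Step 0: x=[4.0000 7.0000 7.0000] v=[0.0000 0.0000 0.0000]
Step 1: x=[4.0000 6.2500 7.7500] v=[0.0000 -3.0000 3.0000]
Step 2: x=[3.8125 5.3125 8.8750] v=[-0.7500 -3.7500 4.5000]
Step 3: x=[3.2500 4.8906 9.8594] v=[-2.2500 -1.6875 3.9375]
Step 4: x=[2.3477 5.3008 10.3516] v=[-3.6094 1.6407 1.9687]
Step 5: x=[1.4336 6.2354 10.3311] v=[-3.6563 3.7384 -0.0821]
Step 6: x=[0.9700 6.9935 10.0367] v=[-1.8545 3.0323 -1.1778]
Step 7: x=[1.2623 7.0065 9.7315] v=[1.1690 0.0520 -1.2210]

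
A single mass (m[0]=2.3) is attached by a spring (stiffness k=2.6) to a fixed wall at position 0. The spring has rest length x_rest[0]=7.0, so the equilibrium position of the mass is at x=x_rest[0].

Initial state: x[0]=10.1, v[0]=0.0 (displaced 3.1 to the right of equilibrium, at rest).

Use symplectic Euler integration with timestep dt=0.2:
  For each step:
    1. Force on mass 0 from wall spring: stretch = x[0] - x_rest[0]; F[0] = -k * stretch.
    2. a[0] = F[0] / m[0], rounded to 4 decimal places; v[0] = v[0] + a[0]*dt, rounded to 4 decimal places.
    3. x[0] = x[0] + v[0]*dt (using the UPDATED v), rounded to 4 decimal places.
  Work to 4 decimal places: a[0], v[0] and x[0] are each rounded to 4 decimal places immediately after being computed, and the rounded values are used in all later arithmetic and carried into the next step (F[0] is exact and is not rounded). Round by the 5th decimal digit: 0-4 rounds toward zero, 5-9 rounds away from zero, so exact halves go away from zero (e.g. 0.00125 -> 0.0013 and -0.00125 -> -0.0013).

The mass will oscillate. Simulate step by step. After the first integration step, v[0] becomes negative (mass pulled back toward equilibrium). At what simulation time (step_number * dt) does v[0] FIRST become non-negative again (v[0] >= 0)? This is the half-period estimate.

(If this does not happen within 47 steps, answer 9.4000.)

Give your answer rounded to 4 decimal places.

Answer: 3.0000

Derivation:
Step 0: x=[10.1000] v=[0.0000]
Step 1: x=[9.9598] v=[-0.7009]
Step 2: x=[9.6858] v=[-1.3701]
Step 3: x=[9.2903] v=[-1.9773]
Step 4: x=[8.7913] v=[-2.4951]
Step 5: x=[8.2113] v=[-2.9001]
Step 6: x=[7.5765] v=[-3.1740]
Step 7: x=[6.9156] v=[-3.3043]
Step 8: x=[6.2586] v=[-3.2852]
Step 9: x=[5.6351] v=[-3.1176]
Step 10: x=[5.0733] v=[-2.8090]
Step 11: x=[4.5986] v=[-2.3734]
Step 12: x=[4.2325] v=[-1.8305]
Step 13: x=[3.9915] v=[-1.2048]
Step 14: x=[3.8866] v=[-0.5246]
Step 15: x=[3.9225] v=[0.1793]
First v>=0 after going negative at step 15, time=3.0000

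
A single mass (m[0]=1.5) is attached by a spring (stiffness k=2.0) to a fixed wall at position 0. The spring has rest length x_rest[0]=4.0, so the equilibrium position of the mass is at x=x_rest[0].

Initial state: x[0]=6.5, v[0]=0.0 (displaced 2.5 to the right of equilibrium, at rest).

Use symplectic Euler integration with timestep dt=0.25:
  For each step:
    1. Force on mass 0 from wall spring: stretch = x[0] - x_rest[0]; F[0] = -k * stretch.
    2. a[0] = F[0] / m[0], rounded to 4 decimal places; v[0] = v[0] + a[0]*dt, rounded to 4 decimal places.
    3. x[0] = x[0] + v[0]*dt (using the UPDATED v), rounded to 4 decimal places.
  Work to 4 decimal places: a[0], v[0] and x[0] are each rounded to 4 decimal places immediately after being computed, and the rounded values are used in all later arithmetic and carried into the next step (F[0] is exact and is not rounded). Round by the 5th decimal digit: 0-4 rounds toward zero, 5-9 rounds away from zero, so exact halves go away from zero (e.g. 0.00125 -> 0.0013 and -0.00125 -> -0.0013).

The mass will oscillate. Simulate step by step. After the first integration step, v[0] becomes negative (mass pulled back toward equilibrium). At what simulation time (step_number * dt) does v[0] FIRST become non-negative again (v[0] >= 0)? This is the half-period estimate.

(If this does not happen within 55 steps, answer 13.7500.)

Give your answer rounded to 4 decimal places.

Step 0: x=[6.5000] v=[0.0000]
Step 1: x=[6.2917] v=[-0.8333]
Step 2: x=[5.8924] v=[-1.5972]
Step 3: x=[5.3354] v=[-2.2280]
Step 4: x=[4.6671] v=[-2.6731]
Step 5: x=[3.9432] v=[-2.8955]
Step 6: x=[3.2241] v=[-2.8766]
Step 7: x=[2.5696] v=[-2.6180]
Step 8: x=[2.0343] v=[-2.1412]
Step 9: x=[1.6628] v=[-1.4860]
Step 10: x=[1.4861] v=[-0.7069]
Step 11: x=[1.5189] v=[0.1311]
First v>=0 after going negative at step 11, time=2.7500

Answer: 2.7500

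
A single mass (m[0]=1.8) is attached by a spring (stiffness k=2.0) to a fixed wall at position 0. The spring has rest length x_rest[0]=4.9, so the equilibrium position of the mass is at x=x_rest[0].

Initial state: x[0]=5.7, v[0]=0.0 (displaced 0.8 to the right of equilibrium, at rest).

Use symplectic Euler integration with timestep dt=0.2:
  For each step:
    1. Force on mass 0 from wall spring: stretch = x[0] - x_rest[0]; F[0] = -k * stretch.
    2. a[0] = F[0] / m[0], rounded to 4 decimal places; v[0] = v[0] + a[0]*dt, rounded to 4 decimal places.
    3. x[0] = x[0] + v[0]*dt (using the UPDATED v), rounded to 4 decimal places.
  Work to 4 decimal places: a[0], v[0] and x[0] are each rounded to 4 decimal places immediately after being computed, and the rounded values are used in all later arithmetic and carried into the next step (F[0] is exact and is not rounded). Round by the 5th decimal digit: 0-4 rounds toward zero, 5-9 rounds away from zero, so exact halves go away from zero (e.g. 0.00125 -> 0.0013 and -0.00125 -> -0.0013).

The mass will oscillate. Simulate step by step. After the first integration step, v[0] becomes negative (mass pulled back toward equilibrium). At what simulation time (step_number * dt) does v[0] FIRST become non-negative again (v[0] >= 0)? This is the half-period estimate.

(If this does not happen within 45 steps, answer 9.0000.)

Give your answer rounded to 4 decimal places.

Step 0: x=[5.7000] v=[0.0000]
Step 1: x=[5.6644] v=[-0.1778]
Step 2: x=[5.5949] v=[-0.3477]
Step 3: x=[5.4945] v=[-0.5021]
Step 4: x=[5.3677] v=[-0.6342]
Step 5: x=[5.2201] v=[-0.7381]
Step 6: x=[5.0583] v=[-0.8092]
Step 7: x=[4.8894] v=[-0.8444]
Step 8: x=[4.7210] v=[-0.8420]
Step 9: x=[4.5606] v=[-0.8022]
Step 10: x=[4.4152] v=[-0.7268]
Step 11: x=[4.2914] v=[-0.6191]
Step 12: x=[4.1946] v=[-0.4839]
Step 13: x=[4.1292] v=[-0.3271]
Step 14: x=[4.0980] v=[-0.1558]
Step 15: x=[4.1025] v=[0.0224]
First v>=0 after going negative at step 15, time=3.0000

Answer: 3.0000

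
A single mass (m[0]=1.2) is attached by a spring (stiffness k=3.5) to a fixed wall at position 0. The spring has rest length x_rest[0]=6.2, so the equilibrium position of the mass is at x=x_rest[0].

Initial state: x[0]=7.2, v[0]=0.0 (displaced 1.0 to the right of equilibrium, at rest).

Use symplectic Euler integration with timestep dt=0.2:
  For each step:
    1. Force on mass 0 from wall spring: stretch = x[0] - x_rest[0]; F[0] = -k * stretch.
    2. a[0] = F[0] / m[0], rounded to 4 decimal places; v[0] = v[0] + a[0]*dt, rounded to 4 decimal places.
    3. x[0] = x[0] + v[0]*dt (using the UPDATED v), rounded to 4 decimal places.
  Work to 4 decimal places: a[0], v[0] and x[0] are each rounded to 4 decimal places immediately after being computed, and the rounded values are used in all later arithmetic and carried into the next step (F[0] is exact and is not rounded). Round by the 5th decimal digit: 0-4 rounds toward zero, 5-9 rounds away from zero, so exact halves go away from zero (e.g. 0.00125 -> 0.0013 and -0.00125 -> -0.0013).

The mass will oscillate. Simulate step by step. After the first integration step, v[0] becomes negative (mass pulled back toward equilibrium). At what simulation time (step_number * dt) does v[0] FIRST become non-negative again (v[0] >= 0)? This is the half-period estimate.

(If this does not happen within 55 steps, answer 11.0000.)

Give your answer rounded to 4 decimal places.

Answer: 2.0000

Derivation:
Step 0: x=[7.2000] v=[0.0000]
Step 1: x=[7.0833] v=[-0.5833]
Step 2: x=[6.8636] v=[-1.0986]
Step 3: x=[6.5665] v=[-1.4857]
Step 4: x=[6.2266] v=[-1.6995]
Step 5: x=[5.8836] v=[-1.7150]
Step 6: x=[5.5775] v=[-1.5304]
Step 7: x=[5.3440] v=[-1.1673]
Step 8: x=[5.2104] v=[-0.6680]
Step 9: x=[5.1923] v=[-0.0907]
Step 10: x=[5.2917] v=[0.4971]
First v>=0 after going negative at step 10, time=2.0000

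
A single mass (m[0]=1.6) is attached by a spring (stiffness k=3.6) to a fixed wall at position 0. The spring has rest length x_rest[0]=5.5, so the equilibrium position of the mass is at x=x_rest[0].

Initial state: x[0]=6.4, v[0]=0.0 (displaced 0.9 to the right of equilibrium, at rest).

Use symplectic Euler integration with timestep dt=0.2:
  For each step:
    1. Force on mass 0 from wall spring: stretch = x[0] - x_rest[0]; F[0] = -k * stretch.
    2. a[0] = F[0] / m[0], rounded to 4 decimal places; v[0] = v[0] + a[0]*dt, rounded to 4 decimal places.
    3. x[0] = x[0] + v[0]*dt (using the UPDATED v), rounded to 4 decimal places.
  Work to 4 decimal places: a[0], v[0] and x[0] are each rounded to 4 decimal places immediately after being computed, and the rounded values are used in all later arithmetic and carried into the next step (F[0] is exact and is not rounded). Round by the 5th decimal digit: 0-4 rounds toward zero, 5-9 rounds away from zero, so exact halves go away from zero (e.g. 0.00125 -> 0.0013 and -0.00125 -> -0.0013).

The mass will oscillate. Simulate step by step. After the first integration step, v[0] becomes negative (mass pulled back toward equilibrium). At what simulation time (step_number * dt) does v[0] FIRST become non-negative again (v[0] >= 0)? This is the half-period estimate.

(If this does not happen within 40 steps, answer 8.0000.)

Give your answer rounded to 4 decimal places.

Answer: 2.2000

Derivation:
Step 0: x=[6.4000] v=[0.0000]
Step 1: x=[6.3190] v=[-0.4050]
Step 2: x=[6.1643] v=[-0.7736]
Step 3: x=[5.9498] v=[-1.0725]
Step 4: x=[5.6948] v=[-1.2749]
Step 5: x=[5.4223] v=[-1.3626]
Step 6: x=[5.1568] v=[-1.3276]
Step 7: x=[4.9222] v=[-1.1732]
Step 8: x=[4.7396] v=[-0.9132]
Step 9: x=[4.6254] v=[-0.5710]
Step 10: x=[4.5899] v=[-0.1774]
Step 11: x=[4.6363] v=[0.2321]
First v>=0 after going negative at step 11, time=2.2000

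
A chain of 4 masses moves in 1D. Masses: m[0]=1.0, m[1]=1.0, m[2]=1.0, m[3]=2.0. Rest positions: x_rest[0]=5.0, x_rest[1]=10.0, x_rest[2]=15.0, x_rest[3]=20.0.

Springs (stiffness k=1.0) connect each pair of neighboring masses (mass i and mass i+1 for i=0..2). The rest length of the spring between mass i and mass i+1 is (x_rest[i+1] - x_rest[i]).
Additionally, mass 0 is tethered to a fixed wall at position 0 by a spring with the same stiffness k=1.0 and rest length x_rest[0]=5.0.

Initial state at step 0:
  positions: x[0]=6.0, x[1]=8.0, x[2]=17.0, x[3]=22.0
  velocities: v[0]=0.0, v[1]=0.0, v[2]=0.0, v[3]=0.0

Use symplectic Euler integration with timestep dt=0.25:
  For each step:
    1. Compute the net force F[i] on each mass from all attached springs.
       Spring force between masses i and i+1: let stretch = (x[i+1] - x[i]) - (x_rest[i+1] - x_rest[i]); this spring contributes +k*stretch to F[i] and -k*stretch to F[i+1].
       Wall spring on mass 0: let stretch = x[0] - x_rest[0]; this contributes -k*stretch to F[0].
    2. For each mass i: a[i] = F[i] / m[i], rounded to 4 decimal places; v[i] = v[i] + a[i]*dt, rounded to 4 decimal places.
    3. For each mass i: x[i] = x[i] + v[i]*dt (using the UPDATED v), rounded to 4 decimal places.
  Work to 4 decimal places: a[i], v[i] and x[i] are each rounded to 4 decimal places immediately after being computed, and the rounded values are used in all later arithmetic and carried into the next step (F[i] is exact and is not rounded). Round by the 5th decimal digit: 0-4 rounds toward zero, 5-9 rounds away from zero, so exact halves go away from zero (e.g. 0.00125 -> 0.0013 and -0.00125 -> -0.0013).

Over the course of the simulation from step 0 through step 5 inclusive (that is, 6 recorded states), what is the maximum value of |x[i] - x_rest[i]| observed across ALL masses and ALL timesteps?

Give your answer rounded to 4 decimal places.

Step 0: x=[6.0000 8.0000 17.0000 22.0000] v=[0.0000 0.0000 0.0000 0.0000]
Step 1: x=[5.7500 8.4375 16.7500 22.0000] v=[-1.0000 1.7500 -1.0000 0.0000]
Step 2: x=[5.3086 9.2266 16.3086 21.9922] v=[-1.7656 3.1563 -1.7656 -0.0313]
Step 3: x=[4.7803 10.2134 15.7798 21.9630] v=[-2.1133 3.9473 -2.1152 -0.1168]
Step 4: x=[4.2928 11.2086 15.2896 21.8968] v=[-1.9501 3.9806 -1.9610 -0.2647]
Step 5: x=[3.9692 12.0266 14.9572 21.7804] v=[-1.2944 3.2719 -1.3295 -0.4656]
Max displacement = 2.0266

Answer: 2.0266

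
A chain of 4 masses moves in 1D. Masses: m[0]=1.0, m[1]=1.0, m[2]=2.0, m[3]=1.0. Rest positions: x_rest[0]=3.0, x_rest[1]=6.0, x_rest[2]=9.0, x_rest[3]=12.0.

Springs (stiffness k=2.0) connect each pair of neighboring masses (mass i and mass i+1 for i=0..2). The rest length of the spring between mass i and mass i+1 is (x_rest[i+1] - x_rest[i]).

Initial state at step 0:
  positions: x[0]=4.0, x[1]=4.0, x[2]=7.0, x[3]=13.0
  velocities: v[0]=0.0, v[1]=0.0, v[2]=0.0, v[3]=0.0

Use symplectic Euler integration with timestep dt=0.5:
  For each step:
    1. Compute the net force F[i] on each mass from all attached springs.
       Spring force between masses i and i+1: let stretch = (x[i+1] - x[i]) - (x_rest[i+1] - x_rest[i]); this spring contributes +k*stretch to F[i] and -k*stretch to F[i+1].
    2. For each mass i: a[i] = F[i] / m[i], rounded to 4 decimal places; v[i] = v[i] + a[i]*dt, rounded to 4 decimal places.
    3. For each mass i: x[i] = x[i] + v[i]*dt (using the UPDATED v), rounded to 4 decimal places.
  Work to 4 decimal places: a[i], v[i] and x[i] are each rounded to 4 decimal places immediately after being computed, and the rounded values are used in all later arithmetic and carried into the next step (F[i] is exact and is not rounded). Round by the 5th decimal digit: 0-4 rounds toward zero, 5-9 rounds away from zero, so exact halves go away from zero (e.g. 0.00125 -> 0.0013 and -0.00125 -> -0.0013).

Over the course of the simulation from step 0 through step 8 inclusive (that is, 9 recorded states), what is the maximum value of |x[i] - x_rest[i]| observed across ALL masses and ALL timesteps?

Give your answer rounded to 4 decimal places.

Answer: 3.1250

Derivation:
Step 0: x=[4.0000 4.0000 7.0000 13.0000] v=[0.0000 0.0000 0.0000 0.0000]
Step 1: x=[2.5000 5.5000 7.7500 11.5000] v=[-3.0000 3.0000 1.5000 -3.0000]
Step 2: x=[1.0000 6.6250 8.8750 9.6250] v=[-3.0000 2.2500 2.2500 -3.7500]
Step 3: x=[0.8125 6.0625 9.6250 8.8750] v=[-0.3750 -1.1250 1.5000 -1.5000]
Step 4: x=[1.7500 4.6563 9.2969 10.0000] v=[1.8750 -2.8125 -0.6563 2.2500]
Step 5: x=[2.6407 4.1172 7.9844 12.2735] v=[1.7813 -1.0782 -2.6251 4.5469]
Step 6: x=[2.7696 4.7735 6.7773 13.9024] v=[0.2578 1.3125 -2.4142 3.2578]
Step 7: x=[2.4005 5.4297 6.8506 13.4688] v=[-0.7383 1.3124 0.1465 -0.8673]
Step 8: x=[2.0460 5.2818 8.2232 11.2261] v=[-0.7091 -0.2959 2.7452 -4.4855]
Max displacement = 3.1250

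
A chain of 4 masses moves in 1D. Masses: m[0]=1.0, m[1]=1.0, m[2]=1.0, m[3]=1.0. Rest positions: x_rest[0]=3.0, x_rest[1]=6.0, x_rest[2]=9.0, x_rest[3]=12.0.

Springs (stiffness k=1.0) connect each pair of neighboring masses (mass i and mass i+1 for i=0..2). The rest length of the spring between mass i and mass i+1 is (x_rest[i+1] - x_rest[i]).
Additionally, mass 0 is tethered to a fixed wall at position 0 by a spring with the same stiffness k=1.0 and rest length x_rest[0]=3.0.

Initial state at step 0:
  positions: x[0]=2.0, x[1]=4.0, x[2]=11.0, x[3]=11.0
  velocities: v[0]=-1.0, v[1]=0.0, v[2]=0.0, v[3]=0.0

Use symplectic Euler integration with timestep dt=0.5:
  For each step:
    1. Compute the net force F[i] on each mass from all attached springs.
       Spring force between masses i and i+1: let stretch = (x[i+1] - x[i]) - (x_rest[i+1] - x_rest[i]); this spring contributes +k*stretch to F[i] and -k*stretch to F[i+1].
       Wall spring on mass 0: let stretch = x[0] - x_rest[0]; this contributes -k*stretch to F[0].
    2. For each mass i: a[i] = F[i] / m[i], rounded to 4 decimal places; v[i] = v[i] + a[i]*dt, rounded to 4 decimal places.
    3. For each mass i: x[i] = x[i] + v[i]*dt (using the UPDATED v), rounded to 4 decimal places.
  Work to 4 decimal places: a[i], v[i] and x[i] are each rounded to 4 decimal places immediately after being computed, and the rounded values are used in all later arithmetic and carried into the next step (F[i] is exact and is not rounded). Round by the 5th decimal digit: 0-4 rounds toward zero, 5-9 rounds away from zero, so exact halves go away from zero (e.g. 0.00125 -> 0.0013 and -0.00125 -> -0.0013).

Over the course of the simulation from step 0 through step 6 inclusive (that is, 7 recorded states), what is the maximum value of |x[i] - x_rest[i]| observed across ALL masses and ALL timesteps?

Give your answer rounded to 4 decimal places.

Answer: 2.7656

Derivation:
Step 0: x=[2.0000 4.0000 11.0000 11.0000] v=[-1.0000 0.0000 0.0000 0.0000]
Step 1: x=[1.5000 5.2500 9.2500 11.7500] v=[-1.0000 2.5000 -3.5000 1.5000]
Step 2: x=[1.5625 6.5625 7.1250 12.6250] v=[0.1250 2.6250 -4.2500 1.7500]
Step 3: x=[2.4844 6.7657 6.2344 12.8750] v=[1.8438 0.4063 -1.7813 0.5000]
Step 4: x=[3.8556 5.7657 7.1368 12.2149] v=[2.7423 -2.0000 1.8047 -1.3203]
Step 5: x=[4.7404 4.6310 8.9659 11.0352] v=[1.7696 -2.2695 3.6582 -2.3594]
Step 6: x=[4.4128 4.6073 10.2286 10.0882] v=[-0.6553 -0.0474 2.5254 -1.8941]
Max displacement = 2.7656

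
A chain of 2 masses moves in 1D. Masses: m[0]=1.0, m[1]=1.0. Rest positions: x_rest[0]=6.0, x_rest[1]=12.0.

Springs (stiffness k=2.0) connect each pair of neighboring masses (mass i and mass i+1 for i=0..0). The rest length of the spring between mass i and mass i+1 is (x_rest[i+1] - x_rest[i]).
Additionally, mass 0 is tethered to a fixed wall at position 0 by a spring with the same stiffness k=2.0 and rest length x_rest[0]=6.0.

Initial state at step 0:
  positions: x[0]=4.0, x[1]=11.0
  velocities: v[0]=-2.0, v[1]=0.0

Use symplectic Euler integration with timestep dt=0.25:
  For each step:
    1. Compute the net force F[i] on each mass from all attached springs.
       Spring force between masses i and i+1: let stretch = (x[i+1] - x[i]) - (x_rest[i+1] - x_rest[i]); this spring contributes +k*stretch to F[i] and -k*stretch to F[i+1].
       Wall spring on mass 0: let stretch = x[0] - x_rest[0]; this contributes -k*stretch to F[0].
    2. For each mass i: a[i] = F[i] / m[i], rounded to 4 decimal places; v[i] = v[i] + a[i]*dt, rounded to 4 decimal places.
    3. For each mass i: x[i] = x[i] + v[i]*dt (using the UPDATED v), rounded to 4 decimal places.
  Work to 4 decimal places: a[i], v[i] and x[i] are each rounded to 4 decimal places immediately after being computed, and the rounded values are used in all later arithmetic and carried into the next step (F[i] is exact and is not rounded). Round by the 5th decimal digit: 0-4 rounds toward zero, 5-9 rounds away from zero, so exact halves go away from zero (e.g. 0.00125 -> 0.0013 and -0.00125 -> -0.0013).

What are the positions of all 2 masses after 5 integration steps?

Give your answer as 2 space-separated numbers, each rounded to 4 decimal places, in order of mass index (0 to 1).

Answer: 5.9589 9.9546

Derivation:
Step 0: x=[4.0000 11.0000] v=[-2.0000 0.0000]
Step 1: x=[3.8750 10.8750] v=[-0.5000 -0.5000]
Step 2: x=[4.1406 10.6250] v=[1.0625 -1.0000]
Step 3: x=[4.6992 10.3145] v=[2.2344 -1.2422]
Step 4: x=[5.3723 10.0520] v=[2.6925 -1.0499]
Step 5: x=[5.9589 9.9546] v=[2.3462 -0.3898]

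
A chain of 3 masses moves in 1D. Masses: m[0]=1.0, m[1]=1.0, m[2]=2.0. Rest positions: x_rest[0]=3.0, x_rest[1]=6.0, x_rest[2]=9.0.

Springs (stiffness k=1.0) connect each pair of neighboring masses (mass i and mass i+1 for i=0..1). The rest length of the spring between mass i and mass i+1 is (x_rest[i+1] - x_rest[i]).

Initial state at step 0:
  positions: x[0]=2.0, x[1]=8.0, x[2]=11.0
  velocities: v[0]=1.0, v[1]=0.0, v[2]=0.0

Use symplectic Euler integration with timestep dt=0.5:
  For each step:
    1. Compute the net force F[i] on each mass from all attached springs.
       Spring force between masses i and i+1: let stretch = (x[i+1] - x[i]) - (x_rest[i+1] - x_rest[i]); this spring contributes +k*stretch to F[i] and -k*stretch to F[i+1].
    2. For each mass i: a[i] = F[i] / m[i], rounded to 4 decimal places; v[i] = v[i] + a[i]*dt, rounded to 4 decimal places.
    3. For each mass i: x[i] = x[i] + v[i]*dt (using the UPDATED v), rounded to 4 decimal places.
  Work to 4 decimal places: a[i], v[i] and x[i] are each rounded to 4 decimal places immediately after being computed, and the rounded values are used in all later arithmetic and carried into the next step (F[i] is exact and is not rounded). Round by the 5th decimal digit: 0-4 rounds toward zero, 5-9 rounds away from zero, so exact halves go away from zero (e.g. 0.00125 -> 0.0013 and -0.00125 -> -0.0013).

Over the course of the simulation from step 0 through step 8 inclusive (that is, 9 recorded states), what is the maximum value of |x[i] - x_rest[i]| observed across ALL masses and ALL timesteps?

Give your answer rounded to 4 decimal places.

Answer: 3.9680

Derivation:
Step 0: x=[2.0000 8.0000 11.0000] v=[1.0000 0.0000 0.0000]
Step 1: x=[3.2500 7.2500 11.0000] v=[2.5000 -1.5000 0.0000]
Step 2: x=[4.7500 6.4375 10.9063] v=[3.0000 -1.6250 -0.1875]
Step 3: x=[5.9219 6.3203 10.6290] v=[2.3438 -0.2344 -0.5547]
Step 4: x=[6.4434 7.1807 10.1881] v=[1.0430 1.7208 -0.8819]
Step 5: x=[6.3992 8.6087 9.7462] v=[-0.0884 2.8559 -0.8838]
Step 6: x=[6.1574 9.7687 9.5371] v=[-0.4837 2.3199 -0.4182]
Step 7: x=[6.0684 9.9680 9.7320] v=[-0.1781 0.3985 0.3897]
Step 8: x=[6.2043 9.1334 10.3314] v=[0.2717 -1.6693 1.1987]
Max displacement = 3.9680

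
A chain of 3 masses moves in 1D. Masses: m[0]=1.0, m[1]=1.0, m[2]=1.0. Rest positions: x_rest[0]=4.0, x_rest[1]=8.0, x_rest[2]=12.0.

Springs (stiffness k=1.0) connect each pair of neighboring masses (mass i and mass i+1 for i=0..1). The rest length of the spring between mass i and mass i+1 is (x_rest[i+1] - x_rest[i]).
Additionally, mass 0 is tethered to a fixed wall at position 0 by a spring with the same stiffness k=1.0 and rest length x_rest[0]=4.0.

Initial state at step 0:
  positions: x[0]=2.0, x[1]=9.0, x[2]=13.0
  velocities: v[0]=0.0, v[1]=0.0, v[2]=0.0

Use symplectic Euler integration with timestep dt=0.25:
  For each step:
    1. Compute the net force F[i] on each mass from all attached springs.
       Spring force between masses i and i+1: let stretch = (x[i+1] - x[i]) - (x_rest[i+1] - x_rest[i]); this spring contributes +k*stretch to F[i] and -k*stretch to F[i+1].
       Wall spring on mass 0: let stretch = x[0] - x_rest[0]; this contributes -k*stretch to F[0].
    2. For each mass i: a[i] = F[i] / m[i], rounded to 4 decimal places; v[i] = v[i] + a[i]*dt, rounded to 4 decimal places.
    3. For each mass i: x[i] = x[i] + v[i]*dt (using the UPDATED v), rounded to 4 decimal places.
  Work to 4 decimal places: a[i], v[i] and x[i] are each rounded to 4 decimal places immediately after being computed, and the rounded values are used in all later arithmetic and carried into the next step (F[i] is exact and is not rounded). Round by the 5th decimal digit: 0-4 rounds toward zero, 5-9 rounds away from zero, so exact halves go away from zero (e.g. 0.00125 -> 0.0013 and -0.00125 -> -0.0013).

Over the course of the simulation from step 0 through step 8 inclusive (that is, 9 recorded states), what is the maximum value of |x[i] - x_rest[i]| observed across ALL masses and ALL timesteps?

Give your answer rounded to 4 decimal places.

Step 0: x=[2.0000 9.0000 13.0000] v=[0.0000 0.0000 0.0000]
Step 1: x=[2.3125 8.8125 13.0000] v=[1.2500 -0.7500 0.0000]
Step 2: x=[2.8867 8.4805 12.9883] v=[2.2969 -1.3281 -0.0469]
Step 3: x=[3.6301 8.0806 12.9448] v=[2.9737 -1.5996 -0.1739]
Step 4: x=[4.4248 7.7066 12.8473] v=[3.1788 -1.4962 -0.3900]
Step 5: x=[5.1481 7.4487 12.6785] v=[2.8931 -1.0315 -0.6752]
Step 6: x=[5.6934 7.3739 12.4328] v=[2.1812 -0.2992 -0.9827]
Step 7: x=[5.9879 7.5103 12.1210] v=[1.1780 0.5454 -1.2474]
Step 8: x=[6.0033 7.8397 11.7710] v=[0.0616 1.3175 -1.4001]
Max displacement = 2.0033

Answer: 2.0033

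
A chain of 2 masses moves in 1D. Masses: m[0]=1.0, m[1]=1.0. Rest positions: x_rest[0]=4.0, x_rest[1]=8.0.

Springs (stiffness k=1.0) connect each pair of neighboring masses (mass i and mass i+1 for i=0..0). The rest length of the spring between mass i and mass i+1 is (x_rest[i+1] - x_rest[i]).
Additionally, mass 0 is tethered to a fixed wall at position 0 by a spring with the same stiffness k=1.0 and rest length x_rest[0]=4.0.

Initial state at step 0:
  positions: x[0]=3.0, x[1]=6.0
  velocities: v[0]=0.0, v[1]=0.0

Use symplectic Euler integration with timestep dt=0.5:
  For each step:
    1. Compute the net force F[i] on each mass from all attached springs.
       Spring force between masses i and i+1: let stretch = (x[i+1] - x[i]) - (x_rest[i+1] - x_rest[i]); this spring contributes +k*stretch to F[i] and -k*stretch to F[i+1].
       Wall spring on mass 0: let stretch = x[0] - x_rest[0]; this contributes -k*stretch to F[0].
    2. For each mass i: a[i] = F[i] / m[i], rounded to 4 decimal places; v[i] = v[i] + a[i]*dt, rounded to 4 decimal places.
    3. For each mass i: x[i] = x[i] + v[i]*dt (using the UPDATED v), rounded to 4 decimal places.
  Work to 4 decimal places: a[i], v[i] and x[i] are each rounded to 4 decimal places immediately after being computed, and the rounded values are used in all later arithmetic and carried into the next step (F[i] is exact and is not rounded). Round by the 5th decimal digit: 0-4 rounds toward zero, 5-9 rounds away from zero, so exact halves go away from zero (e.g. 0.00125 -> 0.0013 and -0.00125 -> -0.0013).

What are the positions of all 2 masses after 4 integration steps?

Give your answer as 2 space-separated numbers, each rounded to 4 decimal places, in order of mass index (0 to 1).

Answer: 3.6407 7.7618

Derivation:
Step 0: x=[3.0000 6.0000] v=[0.0000 0.0000]
Step 1: x=[3.0000 6.2500] v=[0.0000 0.5000]
Step 2: x=[3.0625 6.6875] v=[0.1250 0.8750]
Step 3: x=[3.2657 7.2188] v=[0.4063 1.0625]
Step 4: x=[3.6407 7.7618] v=[0.7500 1.0860]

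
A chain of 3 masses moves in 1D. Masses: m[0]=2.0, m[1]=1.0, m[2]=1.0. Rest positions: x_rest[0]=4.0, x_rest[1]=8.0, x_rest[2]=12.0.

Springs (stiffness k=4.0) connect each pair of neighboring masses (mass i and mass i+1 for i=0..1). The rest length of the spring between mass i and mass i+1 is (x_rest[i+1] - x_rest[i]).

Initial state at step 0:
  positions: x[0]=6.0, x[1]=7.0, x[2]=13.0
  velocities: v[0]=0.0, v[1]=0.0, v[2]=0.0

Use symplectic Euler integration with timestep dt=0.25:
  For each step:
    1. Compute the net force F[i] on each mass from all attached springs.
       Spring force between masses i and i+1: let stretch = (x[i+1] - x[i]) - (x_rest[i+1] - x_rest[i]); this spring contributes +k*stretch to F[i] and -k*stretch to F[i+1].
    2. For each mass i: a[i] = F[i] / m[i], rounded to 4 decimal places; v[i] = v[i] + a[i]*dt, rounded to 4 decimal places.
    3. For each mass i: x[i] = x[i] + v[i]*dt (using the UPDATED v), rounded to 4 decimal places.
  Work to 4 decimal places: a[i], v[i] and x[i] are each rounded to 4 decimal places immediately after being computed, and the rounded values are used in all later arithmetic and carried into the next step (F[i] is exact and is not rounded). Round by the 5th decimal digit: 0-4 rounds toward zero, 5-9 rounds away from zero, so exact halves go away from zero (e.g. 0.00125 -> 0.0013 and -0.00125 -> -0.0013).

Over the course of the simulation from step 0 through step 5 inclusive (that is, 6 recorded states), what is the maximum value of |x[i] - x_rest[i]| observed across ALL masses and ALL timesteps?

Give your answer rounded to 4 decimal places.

Step 0: x=[6.0000 7.0000 13.0000] v=[0.0000 0.0000 0.0000]
Step 1: x=[5.6250 8.2500 12.5000] v=[-1.5000 5.0000 -2.0000]
Step 2: x=[5.0781 9.9063 11.9375] v=[-2.1875 6.6250 -2.2500]
Step 3: x=[4.6348 10.8633 11.8672] v=[-1.7734 3.8280 -0.2812]
Step 4: x=[4.4700 10.5142 12.5459] v=[-0.6592 -1.3966 2.7149]
Step 5: x=[4.5607 9.1619 13.7167] v=[0.3629 -5.4091 4.6832]
Max displacement = 2.8633

Answer: 2.8633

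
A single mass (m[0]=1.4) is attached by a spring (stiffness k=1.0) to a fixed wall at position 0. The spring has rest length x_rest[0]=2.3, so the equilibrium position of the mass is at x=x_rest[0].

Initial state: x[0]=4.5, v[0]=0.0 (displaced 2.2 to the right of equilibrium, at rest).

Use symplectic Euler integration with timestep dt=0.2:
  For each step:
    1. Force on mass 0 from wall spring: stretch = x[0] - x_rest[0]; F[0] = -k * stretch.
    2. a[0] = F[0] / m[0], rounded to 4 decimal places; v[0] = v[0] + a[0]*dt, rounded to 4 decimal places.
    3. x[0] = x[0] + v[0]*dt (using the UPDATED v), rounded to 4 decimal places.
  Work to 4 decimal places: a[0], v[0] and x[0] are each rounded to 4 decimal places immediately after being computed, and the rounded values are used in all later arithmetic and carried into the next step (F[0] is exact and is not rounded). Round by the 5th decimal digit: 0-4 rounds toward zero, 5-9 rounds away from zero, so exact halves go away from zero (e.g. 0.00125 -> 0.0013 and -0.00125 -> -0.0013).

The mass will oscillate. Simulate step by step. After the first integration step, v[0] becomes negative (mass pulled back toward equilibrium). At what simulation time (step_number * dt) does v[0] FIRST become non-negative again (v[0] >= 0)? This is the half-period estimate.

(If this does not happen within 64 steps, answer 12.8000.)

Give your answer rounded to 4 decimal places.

Answer: 3.8000

Derivation:
Step 0: x=[4.5000] v=[0.0000]
Step 1: x=[4.4371] v=[-0.3143]
Step 2: x=[4.3132] v=[-0.6196]
Step 3: x=[4.1318] v=[-0.9072]
Step 4: x=[3.8980] v=[-1.1689]
Step 5: x=[3.6186] v=[-1.3972]
Step 6: x=[3.3015] v=[-1.5856]
Step 7: x=[2.9558] v=[-1.7287]
Step 8: x=[2.5913] v=[-1.8224]
Step 9: x=[2.2185] v=[-1.8640]
Step 10: x=[1.8480] v=[-1.8524]
Step 11: x=[1.4904] v=[-1.7878]
Step 12: x=[1.1560] v=[-1.6721]
Step 13: x=[0.8543] v=[-1.5087]
Step 14: x=[0.5939] v=[-1.3022]
Step 15: x=[0.3822] v=[-1.0585]
Step 16: x=[0.2253] v=[-0.7845]
Step 17: x=[0.1277] v=[-0.4881]
Step 18: x=[0.0921] v=[-0.1778]
Step 19: x=[0.1196] v=[0.1376]
First v>=0 after going negative at step 19, time=3.8000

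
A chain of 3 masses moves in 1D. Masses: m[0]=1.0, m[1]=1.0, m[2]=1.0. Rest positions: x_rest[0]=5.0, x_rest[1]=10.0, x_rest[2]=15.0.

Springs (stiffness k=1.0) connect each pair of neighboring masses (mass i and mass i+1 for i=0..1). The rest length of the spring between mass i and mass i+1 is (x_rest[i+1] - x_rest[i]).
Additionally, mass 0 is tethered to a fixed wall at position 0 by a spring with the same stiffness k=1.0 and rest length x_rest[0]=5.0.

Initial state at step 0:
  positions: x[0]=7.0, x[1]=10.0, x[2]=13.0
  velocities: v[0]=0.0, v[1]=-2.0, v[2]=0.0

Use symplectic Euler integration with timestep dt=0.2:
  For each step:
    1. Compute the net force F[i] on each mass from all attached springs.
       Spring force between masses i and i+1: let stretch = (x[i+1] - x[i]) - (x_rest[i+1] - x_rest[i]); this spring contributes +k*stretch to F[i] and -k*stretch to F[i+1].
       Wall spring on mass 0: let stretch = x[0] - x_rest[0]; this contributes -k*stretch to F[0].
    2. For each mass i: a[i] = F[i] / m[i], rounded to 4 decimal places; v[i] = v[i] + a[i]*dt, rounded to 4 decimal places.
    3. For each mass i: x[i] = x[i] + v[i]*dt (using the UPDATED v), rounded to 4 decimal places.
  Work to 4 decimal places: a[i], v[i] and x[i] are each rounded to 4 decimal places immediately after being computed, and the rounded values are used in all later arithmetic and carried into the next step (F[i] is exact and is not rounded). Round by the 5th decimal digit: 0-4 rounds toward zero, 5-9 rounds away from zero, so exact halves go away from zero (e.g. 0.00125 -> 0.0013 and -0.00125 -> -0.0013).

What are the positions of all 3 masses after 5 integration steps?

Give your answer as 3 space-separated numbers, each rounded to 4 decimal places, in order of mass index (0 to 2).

Answer: 4.7477 8.4682 13.8067

Derivation:
Step 0: x=[7.0000 10.0000 13.0000] v=[0.0000 -2.0000 0.0000]
Step 1: x=[6.8400 9.6000 13.0800] v=[-0.8000 -2.0000 0.4000]
Step 2: x=[6.5168 9.2288 13.2208] v=[-1.6160 -1.8560 0.7040]
Step 3: x=[6.0414 8.9088 13.4019] v=[-2.3770 -1.6000 0.9056]
Step 4: x=[5.4390 8.6538 13.6033] v=[-3.0118 -1.2749 1.0070]
Step 5: x=[4.7477 8.4682 13.8067] v=[-3.4566 -0.9280 1.0171]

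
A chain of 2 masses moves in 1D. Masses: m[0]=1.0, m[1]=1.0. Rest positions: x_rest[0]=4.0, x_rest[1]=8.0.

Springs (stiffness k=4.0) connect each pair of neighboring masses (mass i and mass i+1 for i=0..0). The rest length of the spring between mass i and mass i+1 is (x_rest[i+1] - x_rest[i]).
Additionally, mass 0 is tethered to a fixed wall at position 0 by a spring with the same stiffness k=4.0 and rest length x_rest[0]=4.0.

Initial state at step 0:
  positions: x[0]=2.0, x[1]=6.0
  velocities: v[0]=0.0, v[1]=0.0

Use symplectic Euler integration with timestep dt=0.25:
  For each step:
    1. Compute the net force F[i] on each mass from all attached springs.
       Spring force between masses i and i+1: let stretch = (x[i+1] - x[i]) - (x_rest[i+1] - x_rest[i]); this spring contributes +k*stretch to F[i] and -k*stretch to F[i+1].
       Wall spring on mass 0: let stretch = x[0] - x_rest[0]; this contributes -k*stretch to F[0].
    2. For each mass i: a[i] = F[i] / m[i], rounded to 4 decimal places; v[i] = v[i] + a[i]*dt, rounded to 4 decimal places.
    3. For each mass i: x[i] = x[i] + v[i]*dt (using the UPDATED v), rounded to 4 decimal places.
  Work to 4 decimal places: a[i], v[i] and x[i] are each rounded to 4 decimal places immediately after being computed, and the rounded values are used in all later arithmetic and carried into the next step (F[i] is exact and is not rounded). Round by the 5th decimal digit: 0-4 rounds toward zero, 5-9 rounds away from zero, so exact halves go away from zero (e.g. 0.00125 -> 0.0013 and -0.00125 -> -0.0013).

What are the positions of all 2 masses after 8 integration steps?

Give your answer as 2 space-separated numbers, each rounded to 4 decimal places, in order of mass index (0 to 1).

Step 0: x=[2.0000 6.0000] v=[0.0000 0.0000]
Step 1: x=[2.5000 6.0000] v=[2.0000 0.0000]
Step 2: x=[3.2500 6.1250] v=[3.0000 0.5000]
Step 3: x=[3.9063 6.5313] v=[2.6250 1.6250]
Step 4: x=[4.2422 7.2813] v=[1.3437 3.0000]
Step 5: x=[4.2774 8.2715] v=[0.1406 3.9609]
Step 6: x=[4.2417 9.2632] v=[-0.1427 3.9668]
Step 7: x=[4.4010 9.9995] v=[0.6371 2.9453]
Step 8: x=[4.8597 10.3362] v=[1.8346 1.3468]

Answer: 4.8597 10.3362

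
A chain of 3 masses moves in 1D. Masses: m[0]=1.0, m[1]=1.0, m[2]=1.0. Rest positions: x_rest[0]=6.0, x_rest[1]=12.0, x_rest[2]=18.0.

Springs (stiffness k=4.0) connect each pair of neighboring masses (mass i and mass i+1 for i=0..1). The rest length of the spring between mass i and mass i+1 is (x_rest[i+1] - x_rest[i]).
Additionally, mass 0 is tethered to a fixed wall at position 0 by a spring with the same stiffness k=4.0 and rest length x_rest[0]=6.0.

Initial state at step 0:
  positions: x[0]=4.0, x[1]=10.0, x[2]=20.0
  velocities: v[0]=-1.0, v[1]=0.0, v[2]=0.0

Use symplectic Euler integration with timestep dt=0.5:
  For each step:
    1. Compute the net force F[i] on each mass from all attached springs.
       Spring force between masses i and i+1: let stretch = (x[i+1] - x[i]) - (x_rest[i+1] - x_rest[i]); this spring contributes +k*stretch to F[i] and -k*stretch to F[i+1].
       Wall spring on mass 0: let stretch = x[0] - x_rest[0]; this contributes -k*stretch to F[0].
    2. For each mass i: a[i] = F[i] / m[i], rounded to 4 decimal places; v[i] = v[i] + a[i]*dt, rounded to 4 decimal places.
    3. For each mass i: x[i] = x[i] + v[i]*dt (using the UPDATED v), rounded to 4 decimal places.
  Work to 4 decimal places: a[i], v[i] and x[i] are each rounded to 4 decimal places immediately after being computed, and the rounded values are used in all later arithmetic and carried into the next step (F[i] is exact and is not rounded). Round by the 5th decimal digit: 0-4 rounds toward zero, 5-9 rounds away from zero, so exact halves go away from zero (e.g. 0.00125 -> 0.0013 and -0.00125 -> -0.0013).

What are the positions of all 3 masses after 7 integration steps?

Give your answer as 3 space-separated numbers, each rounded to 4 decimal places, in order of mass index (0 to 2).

Step 0: x=[4.0000 10.0000 20.0000] v=[-1.0000 0.0000 0.0000]
Step 1: x=[5.5000 14.0000 16.0000] v=[3.0000 8.0000 -8.0000]
Step 2: x=[10.0000 11.5000 16.0000] v=[9.0000 -5.0000 0.0000]
Step 3: x=[6.0000 12.0000 17.5000] v=[-8.0000 1.0000 3.0000]
Step 4: x=[2.0000 12.0000 19.5000] v=[-8.0000 0.0000 4.0000]
Step 5: x=[6.0000 9.5000 20.0000] v=[8.0000 -5.0000 1.0000]
Step 6: x=[7.5000 14.0000 16.0000] v=[3.0000 9.0000 -8.0000]
Step 7: x=[8.0000 14.0000 16.0000] v=[1.0000 0.0000 0.0000]

Answer: 8.0000 14.0000 16.0000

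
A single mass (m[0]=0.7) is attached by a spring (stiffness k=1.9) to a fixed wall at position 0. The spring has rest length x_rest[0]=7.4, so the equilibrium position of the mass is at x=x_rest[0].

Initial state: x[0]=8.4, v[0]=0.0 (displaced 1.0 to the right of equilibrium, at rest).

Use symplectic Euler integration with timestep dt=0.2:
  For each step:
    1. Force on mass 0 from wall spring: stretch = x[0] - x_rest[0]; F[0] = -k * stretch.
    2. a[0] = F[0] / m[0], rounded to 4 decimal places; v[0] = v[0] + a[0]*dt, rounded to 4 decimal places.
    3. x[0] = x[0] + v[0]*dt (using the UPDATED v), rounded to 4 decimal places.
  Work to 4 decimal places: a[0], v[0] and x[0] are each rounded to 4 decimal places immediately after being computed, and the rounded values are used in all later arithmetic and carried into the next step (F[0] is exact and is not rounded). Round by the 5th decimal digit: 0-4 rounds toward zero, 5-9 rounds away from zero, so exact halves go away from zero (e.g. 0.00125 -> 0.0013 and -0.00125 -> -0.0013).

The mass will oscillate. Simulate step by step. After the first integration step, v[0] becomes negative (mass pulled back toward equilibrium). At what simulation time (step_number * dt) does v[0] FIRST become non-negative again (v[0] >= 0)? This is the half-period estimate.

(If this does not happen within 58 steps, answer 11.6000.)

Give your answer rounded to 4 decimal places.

Step 0: x=[8.4000] v=[0.0000]
Step 1: x=[8.2914] v=[-0.5429]
Step 2: x=[8.0860] v=[-1.0268]
Step 3: x=[7.8062] v=[-1.3992]
Step 4: x=[7.4823] v=[-1.6197]
Step 5: x=[7.1494] v=[-1.6644]
Step 6: x=[6.8437] v=[-1.5284]
Step 7: x=[6.5984] v=[-1.2264]
Step 8: x=[6.4402] v=[-0.7912]
Step 9: x=[6.3862] v=[-0.2702]
Step 10: x=[6.4422] v=[0.2801]
First v>=0 after going negative at step 10, time=2.0000

Answer: 2.0000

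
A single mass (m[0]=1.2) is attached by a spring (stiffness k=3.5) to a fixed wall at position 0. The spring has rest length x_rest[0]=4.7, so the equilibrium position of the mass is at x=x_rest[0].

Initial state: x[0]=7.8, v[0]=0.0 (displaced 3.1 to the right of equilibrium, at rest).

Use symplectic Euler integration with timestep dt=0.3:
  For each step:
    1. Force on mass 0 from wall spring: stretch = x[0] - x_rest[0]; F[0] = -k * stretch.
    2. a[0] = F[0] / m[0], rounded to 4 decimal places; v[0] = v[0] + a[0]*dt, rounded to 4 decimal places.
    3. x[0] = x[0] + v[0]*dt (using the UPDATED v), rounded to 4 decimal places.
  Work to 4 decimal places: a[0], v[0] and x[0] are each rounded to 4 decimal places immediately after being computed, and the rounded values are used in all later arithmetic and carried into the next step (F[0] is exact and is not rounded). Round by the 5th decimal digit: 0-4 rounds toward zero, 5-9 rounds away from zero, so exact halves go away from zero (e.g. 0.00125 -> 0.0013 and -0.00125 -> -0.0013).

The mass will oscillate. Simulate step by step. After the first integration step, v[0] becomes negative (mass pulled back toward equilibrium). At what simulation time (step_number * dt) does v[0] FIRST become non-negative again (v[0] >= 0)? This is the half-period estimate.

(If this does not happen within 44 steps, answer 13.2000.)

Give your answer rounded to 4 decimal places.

Step 0: x=[7.8000] v=[0.0000]
Step 1: x=[6.9863] v=[-2.7125]
Step 2: x=[5.5724] v=[-4.7130]
Step 3: x=[3.9295] v=[-5.4764]
Step 4: x=[2.4888] v=[-4.8022]
Step 5: x=[1.6286] v=[-2.8674]
Step 6: x=[1.5746] v=[-0.1799]
Step 7: x=[2.3410] v=[2.5548]
First v>=0 after going negative at step 7, time=2.1000

Answer: 2.1000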